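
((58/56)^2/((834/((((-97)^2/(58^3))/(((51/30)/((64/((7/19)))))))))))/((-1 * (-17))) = 893855/2397485622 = 0.00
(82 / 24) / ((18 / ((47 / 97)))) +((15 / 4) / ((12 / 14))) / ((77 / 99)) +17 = 22.72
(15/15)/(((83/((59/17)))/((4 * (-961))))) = -226796/1411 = -160.73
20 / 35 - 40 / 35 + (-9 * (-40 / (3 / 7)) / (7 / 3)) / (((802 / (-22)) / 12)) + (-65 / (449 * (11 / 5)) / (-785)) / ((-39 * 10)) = -1555082914079 / 13059674166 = -119.08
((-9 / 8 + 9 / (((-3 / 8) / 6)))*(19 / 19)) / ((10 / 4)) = -1161 / 20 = -58.05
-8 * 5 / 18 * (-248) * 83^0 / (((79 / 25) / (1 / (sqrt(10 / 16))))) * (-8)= -396800 * sqrt(10) / 711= -1764.83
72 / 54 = 1.33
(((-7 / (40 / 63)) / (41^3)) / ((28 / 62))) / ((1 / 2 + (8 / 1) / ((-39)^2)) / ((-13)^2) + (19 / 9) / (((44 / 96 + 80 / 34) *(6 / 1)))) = -575813151459 / 208319409860920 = -0.00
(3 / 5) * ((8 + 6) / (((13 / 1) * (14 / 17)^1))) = 51 / 65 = 0.78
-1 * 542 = -542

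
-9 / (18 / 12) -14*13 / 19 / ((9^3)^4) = -32196967159016 / 5366161193139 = -6.00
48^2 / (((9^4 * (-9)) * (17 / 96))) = -8192 / 37179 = -0.22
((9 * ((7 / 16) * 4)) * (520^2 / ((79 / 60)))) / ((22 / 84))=10732176000 / 869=12350029.92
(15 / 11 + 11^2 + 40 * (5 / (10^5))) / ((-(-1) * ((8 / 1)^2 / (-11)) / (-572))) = 96240573 / 8000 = 12030.07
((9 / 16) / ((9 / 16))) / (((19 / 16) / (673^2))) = 7246864 / 19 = 381413.89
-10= -10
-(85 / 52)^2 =-7225 / 2704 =-2.67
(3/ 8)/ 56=3/ 448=0.01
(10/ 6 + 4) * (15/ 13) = 85/ 13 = 6.54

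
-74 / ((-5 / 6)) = 444 / 5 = 88.80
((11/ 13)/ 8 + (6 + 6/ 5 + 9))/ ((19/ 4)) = 3.43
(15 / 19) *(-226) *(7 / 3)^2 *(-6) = 5828.42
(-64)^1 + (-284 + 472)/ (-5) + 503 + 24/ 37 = 74379/ 185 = 402.05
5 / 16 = 0.31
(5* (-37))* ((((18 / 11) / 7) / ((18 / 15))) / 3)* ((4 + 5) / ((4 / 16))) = -33300 / 77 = -432.47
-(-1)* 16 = 16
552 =552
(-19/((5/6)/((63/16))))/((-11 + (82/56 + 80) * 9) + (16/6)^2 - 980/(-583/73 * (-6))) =-131893839/1041396430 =-0.13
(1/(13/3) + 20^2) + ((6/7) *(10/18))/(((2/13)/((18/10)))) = 36928/91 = 405.80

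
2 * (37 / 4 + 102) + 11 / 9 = 4027 / 18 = 223.72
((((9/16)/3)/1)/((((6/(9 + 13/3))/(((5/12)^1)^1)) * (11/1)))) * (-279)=-4.40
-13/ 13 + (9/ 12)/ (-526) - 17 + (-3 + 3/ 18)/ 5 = -586009/ 31560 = -18.57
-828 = -828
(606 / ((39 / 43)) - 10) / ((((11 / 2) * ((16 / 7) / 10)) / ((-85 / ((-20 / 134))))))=85271235 / 286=298151.17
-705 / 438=-235 / 146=-1.61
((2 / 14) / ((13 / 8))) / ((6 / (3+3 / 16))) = 17 / 364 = 0.05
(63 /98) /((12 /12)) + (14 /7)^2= 65 /14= 4.64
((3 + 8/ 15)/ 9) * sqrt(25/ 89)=53 * sqrt(89)/ 2403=0.21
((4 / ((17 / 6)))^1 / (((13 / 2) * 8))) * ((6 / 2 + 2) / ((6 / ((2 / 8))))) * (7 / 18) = 0.00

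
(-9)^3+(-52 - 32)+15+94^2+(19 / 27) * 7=217159 / 27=8042.93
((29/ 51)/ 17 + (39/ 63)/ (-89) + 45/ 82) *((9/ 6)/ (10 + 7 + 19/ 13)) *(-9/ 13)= -15287859/ 472443328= -0.03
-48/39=-16/13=-1.23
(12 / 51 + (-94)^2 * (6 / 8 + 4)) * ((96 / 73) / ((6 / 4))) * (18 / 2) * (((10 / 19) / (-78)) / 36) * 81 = -1541183760 / 306527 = -5027.89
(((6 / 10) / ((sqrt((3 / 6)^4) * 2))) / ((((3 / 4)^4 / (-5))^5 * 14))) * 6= -1374389534720000 / 2711943423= -506791.37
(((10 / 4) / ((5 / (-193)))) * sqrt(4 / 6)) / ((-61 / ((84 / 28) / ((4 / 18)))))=1737 * sqrt(6) / 244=17.44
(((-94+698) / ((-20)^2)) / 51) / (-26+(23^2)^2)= 151 / 1427056500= 0.00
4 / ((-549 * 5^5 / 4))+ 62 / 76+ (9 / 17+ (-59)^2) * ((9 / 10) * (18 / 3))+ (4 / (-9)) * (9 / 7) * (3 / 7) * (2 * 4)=1020912164150411 / 54306393750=18799.12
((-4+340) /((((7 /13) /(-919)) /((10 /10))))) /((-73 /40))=22938240 /73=314222.47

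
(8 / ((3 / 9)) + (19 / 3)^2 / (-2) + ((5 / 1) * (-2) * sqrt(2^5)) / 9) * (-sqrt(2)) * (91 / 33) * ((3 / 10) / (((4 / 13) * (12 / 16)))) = 9464 / 297 - 83993 * sqrt(2) / 5940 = 11.87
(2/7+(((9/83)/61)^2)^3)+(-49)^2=283132316032759976465961168/117908633007871963545463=2401.29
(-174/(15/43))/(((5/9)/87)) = -1952802/25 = -78112.08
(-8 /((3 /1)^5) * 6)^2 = 256 /6561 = 0.04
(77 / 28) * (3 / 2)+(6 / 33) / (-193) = 70043 / 16984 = 4.12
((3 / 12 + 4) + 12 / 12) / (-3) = -7 / 4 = -1.75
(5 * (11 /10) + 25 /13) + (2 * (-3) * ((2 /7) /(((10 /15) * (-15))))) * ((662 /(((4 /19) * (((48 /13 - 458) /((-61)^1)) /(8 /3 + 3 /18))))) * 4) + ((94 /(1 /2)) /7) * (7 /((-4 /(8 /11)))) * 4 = 20425483319 /29559530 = 690.99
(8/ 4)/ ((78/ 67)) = 67/ 39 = 1.72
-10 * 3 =-30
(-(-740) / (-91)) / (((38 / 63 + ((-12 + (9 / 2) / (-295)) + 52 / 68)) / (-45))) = -81243000 / 2363881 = -34.37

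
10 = 10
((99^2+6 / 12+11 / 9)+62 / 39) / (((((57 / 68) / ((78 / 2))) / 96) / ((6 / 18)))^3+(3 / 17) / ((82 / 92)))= 81893648082395987968 / 1653786357964443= 49518.88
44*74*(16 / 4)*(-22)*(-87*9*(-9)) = -2019162816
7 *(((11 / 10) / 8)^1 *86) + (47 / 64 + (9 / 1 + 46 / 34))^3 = 9309830858459 / 6439567360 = 1445.72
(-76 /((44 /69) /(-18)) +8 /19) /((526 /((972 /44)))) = 54486675 /604637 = 90.11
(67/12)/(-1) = -67/12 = -5.58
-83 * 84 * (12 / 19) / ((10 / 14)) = -585648 / 95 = -6164.72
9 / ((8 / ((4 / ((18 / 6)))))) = 3 / 2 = 1.50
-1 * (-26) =26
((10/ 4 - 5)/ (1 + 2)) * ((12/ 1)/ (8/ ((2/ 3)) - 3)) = -10/ 9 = -1.11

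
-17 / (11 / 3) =-51 / 11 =-4.64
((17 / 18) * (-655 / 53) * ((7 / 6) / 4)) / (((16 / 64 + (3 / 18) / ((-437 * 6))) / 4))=-54.48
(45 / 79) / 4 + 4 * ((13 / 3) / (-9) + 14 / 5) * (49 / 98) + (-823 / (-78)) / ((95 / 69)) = 131112191 / 10537020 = 12.44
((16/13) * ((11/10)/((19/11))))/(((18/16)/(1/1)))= 0.70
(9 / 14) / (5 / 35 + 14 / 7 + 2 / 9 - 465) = -81 / 58292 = -0.00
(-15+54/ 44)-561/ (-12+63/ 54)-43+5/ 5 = -5703/ 1430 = -3.99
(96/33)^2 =1024/121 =8.46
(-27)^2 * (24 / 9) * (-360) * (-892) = 624257280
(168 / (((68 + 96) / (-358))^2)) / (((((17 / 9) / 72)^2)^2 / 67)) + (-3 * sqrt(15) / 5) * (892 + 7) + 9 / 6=31795098460553785971 / 280797602 - 2697 * sqrt(15) / 5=113231372517.00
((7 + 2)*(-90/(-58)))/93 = 135/899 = 0.15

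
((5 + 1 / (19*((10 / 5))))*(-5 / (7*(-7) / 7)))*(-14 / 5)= -191 / 19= -10.05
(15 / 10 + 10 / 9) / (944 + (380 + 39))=0.00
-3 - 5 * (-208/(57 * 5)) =37/57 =0.65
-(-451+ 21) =430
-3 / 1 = -3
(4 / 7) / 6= 2 / 21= 0.10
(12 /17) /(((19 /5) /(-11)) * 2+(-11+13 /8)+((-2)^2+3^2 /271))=-1430880 /12228763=-0.12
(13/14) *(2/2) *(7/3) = 13/6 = 2.17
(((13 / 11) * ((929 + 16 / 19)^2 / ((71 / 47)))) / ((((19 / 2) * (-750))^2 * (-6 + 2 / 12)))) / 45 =-14126450754 / 278306604296875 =-0.00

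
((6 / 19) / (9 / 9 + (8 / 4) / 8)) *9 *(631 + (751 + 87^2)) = 1933416 / 95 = 20351.75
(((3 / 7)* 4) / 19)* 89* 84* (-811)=-10393776 / 19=-547040.84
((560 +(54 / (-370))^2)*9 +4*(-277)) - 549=115789736 / 34225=3383.19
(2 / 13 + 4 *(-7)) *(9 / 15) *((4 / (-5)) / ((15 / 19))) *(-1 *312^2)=-206009856 / 125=-1648078.85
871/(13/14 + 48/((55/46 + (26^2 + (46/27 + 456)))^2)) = 24227247803062850/25829658994333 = 937.96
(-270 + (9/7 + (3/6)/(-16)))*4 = -60199/56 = -1074.98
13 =13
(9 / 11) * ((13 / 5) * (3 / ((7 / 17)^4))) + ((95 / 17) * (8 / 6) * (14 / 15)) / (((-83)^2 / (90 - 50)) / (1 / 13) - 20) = 398109900899891 / 1793283262155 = 222.00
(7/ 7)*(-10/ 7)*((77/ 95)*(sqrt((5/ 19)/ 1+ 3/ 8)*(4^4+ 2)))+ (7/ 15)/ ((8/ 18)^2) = 189/ 80 - 1419*sqrt(3686)/ 361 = -236.28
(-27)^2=729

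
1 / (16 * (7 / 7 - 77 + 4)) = -1 / 1152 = -0.00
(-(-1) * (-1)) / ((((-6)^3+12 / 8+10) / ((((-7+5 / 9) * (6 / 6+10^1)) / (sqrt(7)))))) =-1276 * sqrt(7) / 25767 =-0.13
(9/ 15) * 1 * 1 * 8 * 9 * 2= 432/ 5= 86.40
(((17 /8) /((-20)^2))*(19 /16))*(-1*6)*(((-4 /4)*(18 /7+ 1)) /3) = 323 /7168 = 0.05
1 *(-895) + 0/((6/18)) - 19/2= -1809/2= -904.50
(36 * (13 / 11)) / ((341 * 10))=234 / 18755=0.01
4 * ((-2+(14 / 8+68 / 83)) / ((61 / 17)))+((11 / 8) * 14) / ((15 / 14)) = 2825347 / 151890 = 18.60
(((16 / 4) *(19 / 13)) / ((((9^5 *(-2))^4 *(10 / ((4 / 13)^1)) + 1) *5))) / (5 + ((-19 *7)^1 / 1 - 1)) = -76 / 53009852934580020958128585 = -0.00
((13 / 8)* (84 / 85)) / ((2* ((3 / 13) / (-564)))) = -166803 / 85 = -1962.39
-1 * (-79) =79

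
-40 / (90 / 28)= -112 / 9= -12.44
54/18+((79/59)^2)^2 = 75302164/12117361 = 6.21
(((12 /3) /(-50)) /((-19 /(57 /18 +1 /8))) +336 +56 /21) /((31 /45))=5791437 /11780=491.63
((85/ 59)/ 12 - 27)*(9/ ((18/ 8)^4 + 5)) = -3653952/ 462619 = -7.90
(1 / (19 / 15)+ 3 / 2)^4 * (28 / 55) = 401028327 / 28670620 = 13.99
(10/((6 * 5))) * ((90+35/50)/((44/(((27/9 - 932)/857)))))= -842603/1131240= -0.74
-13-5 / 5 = -14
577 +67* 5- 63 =849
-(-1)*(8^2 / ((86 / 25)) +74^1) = 3982 / 43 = 92.60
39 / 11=3.55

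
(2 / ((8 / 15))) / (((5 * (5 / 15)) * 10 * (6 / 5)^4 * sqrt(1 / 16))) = 125 / 288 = 0.43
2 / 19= 0.11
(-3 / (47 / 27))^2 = 6561 / 2209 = 2.97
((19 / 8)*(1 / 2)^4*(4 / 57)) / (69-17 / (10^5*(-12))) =12500 / 82800017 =0.00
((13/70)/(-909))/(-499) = 13/31751370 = 0.00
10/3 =3.33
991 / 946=1.05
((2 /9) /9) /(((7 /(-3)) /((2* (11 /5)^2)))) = -484 /4725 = -0.10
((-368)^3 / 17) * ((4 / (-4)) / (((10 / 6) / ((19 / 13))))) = 2840653824 / 1105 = 2570727.44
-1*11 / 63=-11 / 63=-0.17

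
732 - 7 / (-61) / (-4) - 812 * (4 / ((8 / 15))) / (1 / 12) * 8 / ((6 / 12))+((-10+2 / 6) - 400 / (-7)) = -5987396831 / 5124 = -1168500.55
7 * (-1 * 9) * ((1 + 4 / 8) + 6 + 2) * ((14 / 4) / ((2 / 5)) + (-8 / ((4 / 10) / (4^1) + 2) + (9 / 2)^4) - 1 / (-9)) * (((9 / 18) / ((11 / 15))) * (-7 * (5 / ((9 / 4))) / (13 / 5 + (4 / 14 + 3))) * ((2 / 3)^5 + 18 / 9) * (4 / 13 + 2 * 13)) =239629931148125 / 9544392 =25106882.78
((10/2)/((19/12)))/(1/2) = 120/19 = 6.32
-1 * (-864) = 864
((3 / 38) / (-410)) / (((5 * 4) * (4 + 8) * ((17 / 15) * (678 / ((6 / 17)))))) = -3 / 8140736960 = -0.00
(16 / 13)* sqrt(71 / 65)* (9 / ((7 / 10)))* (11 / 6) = 528* sqrt(4615) / 1183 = 30.32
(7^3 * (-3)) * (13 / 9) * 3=-4459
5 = 5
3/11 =0.27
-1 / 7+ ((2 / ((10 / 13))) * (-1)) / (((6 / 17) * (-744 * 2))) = -43093 / 312480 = -0.14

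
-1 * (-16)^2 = -256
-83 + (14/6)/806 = -200687/2418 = -83.00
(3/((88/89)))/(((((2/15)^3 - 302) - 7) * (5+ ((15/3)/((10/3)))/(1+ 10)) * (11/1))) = -901125/5185134724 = -0.00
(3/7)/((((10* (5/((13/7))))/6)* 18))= 13/2450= 0.01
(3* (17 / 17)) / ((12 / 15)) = 15 / 4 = 3.75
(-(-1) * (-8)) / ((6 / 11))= -44 / 3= -14.67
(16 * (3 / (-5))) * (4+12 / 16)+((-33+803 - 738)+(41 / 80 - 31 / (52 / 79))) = -62591 / 1040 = -60.18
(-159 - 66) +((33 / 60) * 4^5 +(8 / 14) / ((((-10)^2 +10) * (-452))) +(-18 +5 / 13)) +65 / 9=3337129217 / 10180170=327.81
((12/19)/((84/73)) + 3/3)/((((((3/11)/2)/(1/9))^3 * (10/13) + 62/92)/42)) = 1967558736/63390289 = 31.04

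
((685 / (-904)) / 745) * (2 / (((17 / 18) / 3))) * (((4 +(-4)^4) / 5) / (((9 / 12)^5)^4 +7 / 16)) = -105744431289729024 / 138684568558993637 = -0.76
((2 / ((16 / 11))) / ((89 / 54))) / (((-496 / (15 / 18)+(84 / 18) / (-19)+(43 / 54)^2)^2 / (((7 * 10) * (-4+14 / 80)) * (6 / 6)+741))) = 2696555296410525 / 2416412134019158169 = 0.00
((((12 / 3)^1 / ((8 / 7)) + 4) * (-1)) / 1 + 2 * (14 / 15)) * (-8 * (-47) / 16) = -7943 / 60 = -132.38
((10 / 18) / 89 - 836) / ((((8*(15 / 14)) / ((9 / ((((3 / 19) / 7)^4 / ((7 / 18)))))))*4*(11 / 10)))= -10266873112493599 / 34257168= -299699996.00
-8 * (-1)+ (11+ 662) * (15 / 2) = 5055.50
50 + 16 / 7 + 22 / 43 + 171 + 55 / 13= 892274 / 3913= 228.03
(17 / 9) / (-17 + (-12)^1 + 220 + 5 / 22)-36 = -1362694 / 37863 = -35.99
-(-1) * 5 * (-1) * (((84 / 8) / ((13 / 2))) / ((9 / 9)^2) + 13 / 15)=-484 / 39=-12.41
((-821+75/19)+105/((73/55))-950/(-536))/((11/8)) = -547292822/1022219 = -535.40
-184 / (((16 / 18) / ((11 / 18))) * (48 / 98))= -12397 / 48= -258.27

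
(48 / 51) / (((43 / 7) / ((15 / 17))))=1680 / 12427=0.14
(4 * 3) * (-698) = -8376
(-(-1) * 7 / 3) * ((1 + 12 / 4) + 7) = 77 / 3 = 25.67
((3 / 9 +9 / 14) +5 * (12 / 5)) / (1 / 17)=9265 / 42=220.60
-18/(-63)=2/7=0.29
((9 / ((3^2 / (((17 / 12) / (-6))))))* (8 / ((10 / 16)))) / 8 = -17 / 45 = -0.38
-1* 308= -308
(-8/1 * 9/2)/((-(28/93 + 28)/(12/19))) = 5022/6251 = 0.80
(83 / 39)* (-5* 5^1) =-53.21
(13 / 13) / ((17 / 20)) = 20 / 17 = 1.18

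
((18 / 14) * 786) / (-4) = -252.64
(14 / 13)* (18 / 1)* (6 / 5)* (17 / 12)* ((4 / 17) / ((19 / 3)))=1.22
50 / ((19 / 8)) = 400 / 19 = 21.05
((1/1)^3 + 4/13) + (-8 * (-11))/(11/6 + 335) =41221/26273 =1.57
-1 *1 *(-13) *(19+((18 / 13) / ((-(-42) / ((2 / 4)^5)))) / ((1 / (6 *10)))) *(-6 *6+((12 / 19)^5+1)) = -1199175862141 / 138661544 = -8648.22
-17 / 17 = -1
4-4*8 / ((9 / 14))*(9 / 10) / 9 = -44 / 45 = -0.98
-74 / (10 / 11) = -407 / 5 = -81.40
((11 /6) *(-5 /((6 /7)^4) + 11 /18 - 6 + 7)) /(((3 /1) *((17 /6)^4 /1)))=-109087 /1503378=-0.07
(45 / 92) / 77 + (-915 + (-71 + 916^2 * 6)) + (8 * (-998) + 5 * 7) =5025401.01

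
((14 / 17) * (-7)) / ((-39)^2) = -0.00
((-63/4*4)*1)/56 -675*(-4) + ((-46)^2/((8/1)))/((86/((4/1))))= 932645/344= 2711.18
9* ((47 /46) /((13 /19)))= 8037 /598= 13.44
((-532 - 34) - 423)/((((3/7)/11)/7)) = -177690.33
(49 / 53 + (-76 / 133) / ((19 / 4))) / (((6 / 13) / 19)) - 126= -206779 / 2226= -92.89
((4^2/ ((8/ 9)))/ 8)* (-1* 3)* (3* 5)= -405/ 4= -101.25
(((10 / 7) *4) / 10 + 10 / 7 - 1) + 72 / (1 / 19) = 1369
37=37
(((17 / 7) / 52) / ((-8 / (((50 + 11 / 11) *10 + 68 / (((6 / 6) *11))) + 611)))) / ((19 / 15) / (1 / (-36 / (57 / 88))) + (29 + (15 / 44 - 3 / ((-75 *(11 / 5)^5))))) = 15430369515 / 96277747384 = 0.16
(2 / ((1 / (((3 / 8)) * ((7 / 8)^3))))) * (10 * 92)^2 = 13608525 / 32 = 425266.41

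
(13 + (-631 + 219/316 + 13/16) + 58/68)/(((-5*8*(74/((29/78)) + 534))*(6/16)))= 25575883/456791904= 0.06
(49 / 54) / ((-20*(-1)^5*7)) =7 / 1080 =0.01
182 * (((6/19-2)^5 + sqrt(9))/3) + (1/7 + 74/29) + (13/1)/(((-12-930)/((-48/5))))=-754379604415771/1183736268435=-637.29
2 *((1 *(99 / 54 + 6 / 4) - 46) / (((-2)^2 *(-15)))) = 64 / 45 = 1.42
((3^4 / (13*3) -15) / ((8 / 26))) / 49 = -6 / 7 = -0.86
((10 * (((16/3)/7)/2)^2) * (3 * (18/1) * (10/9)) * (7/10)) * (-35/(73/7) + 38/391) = -39688960/199801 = -198.64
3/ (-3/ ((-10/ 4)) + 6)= 0.42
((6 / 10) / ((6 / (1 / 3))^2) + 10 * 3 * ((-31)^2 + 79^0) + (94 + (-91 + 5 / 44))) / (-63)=-85723453 / 187110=-458.14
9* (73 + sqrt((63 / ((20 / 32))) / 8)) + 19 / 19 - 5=27* sqrt(35) / 5 + 653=684.95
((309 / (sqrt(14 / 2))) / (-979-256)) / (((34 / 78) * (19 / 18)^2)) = -300348 * sqrt(7) / 4081105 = -0.19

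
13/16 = 0.81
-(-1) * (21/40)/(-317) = -21/12680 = -0.00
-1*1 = -1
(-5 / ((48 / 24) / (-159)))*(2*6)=4770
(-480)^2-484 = 229916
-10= -10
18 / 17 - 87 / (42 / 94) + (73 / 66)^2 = -192.43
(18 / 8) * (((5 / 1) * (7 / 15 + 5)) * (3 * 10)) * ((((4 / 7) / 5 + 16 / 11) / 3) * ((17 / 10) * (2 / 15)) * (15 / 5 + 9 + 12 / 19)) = 20207424 / 7315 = 2762.46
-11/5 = -2.20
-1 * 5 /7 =-5 /7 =-0.71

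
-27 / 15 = -9 / 5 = -1.80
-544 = -544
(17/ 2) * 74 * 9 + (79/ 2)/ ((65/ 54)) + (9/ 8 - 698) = 2598409/ 520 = 4996.94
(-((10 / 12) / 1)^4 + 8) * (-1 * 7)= -68201 / 1296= -52.62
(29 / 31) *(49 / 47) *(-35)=-49735 / 1457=-34.14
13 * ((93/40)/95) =1209/3800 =0.32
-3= -3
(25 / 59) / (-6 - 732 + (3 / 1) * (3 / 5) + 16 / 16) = -125 / 216884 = -0.00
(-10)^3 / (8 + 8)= -62.50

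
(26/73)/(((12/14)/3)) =91/73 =1.25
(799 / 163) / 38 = 799 / 6194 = 0.13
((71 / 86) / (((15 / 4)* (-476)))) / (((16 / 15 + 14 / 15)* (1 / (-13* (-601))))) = -554723 / 307020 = -1.81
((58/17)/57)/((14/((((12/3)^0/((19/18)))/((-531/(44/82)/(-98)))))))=17864/44536209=0.00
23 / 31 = 0.74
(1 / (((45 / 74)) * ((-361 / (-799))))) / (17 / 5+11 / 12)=0.84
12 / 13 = 0.92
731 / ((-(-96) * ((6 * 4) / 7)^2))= 35819 / 55296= 0.65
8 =8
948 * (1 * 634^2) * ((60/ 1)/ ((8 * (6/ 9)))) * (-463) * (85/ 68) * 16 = -39696330452400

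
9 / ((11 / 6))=54 / 11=4.91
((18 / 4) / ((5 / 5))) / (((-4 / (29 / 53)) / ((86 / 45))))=-1.18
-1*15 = -15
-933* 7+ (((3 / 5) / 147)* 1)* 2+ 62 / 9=-14385647 / 2205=-6524.10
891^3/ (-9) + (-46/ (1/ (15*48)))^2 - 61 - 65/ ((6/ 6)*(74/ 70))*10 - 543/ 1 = 37678541599/ 37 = 1018338962.14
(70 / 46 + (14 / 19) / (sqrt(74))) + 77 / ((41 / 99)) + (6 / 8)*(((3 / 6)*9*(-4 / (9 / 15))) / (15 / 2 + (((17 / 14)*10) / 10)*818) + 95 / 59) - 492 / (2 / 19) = -13985910451843 / 3118120028 + 7*sqrt(74) / 703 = -4485.28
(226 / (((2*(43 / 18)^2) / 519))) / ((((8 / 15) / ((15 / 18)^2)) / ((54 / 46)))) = 5344207875 / 340216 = 15708.28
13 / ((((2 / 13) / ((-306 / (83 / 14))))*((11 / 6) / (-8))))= 17375904 / 913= 19031.66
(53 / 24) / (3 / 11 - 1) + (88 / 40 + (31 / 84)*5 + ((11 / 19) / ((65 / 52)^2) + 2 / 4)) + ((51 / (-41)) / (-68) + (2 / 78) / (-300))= 1936984603 / 1020801600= 1.90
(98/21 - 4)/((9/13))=0.96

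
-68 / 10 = -34 / 5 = -6.80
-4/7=-0.57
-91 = -91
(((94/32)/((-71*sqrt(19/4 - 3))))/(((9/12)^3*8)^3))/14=-1504*sqrt(7)/68477157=-0.00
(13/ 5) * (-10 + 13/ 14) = -1651/ 70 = -23.59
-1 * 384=-384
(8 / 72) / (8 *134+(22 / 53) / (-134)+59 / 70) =248570 / 2400082011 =0.00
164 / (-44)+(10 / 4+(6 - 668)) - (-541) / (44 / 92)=10295 / 22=467.95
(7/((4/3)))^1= 21/4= 5.25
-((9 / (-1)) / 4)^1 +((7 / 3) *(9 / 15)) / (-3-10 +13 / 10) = 997 / 468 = 2.13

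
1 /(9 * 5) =1 /45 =0.02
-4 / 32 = -1 / 8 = -0.12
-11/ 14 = -0.79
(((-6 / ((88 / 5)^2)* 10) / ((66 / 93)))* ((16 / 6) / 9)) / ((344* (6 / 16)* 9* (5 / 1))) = -775 / 55630476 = -0.00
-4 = -4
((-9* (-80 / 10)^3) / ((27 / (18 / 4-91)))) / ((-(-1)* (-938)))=22144 / 1407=15.74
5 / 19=0.26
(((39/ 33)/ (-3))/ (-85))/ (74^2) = 13/ 15360180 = 0.00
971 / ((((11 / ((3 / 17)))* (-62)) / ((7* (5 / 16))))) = -0.55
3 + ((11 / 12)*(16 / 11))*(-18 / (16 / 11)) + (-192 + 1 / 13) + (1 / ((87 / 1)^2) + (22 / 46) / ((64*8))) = -238027223297 / 1158723072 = -205.42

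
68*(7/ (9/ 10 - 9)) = -4760/ 81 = -58.77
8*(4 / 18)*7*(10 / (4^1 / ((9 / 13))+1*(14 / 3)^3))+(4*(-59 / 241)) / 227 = 9156556 / 7932515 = 1.15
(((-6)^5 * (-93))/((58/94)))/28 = 8497224/203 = 41858.25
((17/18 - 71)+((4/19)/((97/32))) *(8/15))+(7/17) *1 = -69.61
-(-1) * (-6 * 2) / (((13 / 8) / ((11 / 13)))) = -1056 / 169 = -6.25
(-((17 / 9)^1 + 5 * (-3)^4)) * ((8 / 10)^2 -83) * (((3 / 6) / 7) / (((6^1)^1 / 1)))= 3770029 / 9450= 398.94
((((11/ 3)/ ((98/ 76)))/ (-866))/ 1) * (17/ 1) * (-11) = 39083/ 63651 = 0.61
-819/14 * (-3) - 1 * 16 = 319/2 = 159.50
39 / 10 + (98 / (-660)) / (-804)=1034797 / 265320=3.90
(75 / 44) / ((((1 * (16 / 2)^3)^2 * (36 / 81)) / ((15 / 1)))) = 10125 / 46137344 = 0.00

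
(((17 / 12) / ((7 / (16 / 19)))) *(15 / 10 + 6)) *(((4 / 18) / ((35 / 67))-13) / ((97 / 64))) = -8619136 / 812763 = -10.60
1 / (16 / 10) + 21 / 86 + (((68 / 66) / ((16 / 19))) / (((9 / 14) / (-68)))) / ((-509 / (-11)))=-9113171 / 4727592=-1.93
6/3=2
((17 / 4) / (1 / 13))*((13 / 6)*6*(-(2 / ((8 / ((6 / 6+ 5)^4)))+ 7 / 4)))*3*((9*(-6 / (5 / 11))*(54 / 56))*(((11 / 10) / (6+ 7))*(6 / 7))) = 228608354403 / 39200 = 5831845.78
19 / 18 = 1.06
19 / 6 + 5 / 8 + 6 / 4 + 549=13303 / 24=554.29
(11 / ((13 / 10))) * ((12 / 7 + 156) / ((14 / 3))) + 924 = 770748 / 637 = 1209.97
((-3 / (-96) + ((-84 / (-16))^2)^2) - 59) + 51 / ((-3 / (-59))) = 436153 / 256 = 1703.72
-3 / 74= -0.04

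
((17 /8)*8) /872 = 17 /872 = 0.02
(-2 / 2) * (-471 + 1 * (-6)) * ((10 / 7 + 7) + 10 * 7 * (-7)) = -1607967 / 7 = -229709.57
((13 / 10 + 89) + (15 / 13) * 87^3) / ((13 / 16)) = 790297512 / 845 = 935263.33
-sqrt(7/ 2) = -1.87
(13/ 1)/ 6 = 13/ 6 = 2.17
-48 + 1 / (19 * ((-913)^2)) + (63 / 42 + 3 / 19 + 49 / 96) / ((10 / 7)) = -141345794431 / 3040859712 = -46.48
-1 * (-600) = 600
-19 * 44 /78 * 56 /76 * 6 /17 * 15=-9240 /221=-41.81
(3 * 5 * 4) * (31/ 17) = 1860/ 17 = 109.41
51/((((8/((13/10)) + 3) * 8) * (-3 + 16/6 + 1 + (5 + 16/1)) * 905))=9/253400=0.00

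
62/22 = 31/11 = 2.82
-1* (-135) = 135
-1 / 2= -0.50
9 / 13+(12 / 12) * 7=100 / 13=7.69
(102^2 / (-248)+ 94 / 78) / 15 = -19705 / 7254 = -2.72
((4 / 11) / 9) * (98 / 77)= 56 / 1089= 0.05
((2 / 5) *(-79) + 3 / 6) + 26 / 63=-30.69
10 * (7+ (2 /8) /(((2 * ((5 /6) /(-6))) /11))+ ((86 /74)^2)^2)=-20162659 /1874161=-10.76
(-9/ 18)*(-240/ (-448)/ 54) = -5/ 1008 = -0.00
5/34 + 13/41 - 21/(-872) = 0.49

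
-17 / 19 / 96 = -0.01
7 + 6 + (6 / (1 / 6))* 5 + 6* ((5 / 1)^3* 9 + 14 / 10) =34757 / 5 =6951.40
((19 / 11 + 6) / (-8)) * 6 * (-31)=7905 / 44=179.66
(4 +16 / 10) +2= 38 / 5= 7.60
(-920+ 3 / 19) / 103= -17477 / 1957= -8.93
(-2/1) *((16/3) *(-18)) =192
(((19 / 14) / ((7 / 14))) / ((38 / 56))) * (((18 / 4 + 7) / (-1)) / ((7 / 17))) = -782 / 7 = -111.71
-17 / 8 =-2.12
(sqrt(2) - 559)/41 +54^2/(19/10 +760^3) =-2453874655061/179980160779 +sqrt(2)/41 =-13.60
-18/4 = -9/2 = -4.50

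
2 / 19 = 0.11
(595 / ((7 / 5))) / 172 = 2.47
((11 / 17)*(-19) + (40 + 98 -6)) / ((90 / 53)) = 21571 / 306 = 70.49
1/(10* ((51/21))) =7/170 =0.04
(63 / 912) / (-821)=-21 / 249584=-0.00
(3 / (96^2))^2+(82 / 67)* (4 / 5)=3095396687 / 3161456640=0.98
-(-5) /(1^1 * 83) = 5 /83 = 0.06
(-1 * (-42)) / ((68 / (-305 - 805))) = -11655 / 17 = -685.59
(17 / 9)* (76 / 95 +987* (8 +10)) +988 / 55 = 3324170 / 99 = 33577.47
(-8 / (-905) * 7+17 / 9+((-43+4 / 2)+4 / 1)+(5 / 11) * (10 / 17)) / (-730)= 26488381 / 555936975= 0.05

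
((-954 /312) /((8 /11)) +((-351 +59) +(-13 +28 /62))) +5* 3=-3788235 /12896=-293.75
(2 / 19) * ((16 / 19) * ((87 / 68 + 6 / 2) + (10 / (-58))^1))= 64792 / 177973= 0.36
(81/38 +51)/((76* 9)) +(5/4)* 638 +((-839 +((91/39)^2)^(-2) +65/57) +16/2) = -670836307/20802264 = -32.25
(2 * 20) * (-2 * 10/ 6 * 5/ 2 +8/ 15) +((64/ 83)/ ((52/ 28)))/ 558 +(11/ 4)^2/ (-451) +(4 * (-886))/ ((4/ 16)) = -14488.02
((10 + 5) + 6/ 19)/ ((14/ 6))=6.56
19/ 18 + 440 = 7939/ 18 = 441.06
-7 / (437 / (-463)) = 7.42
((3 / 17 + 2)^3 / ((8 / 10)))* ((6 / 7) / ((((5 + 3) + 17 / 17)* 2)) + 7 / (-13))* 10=-84843775 / 1341249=-63.26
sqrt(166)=12.88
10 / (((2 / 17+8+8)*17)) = 0.04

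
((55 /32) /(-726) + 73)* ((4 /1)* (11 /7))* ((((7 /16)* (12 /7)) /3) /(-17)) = -154171 /22848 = -6.75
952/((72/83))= 9877/9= 1097.44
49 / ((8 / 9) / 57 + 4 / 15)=125685 / 724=173.60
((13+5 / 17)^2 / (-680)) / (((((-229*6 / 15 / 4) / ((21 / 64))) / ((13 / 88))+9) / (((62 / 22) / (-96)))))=-0.00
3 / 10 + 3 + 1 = 4.30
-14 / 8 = -7 / 4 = -1.75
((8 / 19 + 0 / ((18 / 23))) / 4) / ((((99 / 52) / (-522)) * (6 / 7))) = -21112 / 627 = -33.67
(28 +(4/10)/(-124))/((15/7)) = 20251/1550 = 13.07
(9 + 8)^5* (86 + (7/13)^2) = 20705774631/169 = 122519376.51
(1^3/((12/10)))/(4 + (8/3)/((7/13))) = 0.09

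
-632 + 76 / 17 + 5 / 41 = -437303 / 697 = -627.41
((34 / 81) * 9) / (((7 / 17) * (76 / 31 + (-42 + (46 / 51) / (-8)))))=-1218424 / 5267157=-0.23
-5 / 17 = -0.29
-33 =-33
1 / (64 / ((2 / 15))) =1 / 480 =0.00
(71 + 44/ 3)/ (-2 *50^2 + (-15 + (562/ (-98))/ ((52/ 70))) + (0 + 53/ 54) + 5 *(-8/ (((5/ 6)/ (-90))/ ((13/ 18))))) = -210483/ 4672571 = -0.05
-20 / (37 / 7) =-140 / 37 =-3.78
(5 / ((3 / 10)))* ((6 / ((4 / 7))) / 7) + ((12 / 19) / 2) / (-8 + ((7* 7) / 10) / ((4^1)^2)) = 583765 / 23389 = 24.96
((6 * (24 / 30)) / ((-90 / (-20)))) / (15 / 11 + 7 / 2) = 352 / 1605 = 0.22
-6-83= -89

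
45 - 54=-9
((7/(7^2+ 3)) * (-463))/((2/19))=-61579/104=-592.11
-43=-43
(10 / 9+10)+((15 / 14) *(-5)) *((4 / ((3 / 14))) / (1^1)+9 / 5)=-12415 / 126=-98.53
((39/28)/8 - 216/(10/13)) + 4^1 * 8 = -278461/1120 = -248.63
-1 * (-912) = 912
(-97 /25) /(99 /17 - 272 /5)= 1649 /20645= 0.08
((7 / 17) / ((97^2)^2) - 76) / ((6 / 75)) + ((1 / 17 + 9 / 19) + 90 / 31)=-1678151843487701 / 1772887381306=-946.56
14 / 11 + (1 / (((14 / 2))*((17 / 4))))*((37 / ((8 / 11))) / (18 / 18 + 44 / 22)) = 14473 / 7854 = 1.84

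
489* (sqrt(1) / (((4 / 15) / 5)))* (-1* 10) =-183375 / 2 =-91687.50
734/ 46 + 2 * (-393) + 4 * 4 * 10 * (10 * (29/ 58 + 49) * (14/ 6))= 4232689/ 23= 184029.96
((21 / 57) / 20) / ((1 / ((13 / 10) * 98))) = 4459 / 1900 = 2.35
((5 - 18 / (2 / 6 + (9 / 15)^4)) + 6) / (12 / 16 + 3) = -24202 / 3255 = -7.44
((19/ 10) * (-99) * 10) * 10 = -18810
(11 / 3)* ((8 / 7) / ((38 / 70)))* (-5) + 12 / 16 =-37.85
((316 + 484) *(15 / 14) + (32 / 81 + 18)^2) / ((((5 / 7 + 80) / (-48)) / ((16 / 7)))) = -24878080 / 15309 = -1625.06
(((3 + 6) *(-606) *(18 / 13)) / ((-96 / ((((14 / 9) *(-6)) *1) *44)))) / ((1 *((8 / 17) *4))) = -3569643 / 208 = -17161.75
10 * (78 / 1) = 780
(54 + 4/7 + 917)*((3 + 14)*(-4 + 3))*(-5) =578085/7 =82583.57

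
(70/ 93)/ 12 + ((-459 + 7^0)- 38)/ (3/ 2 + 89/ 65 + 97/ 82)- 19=-851699753/ 6025842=-141.34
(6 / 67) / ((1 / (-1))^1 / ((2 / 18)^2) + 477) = 1 / 4422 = 0.00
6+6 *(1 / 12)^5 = 6.00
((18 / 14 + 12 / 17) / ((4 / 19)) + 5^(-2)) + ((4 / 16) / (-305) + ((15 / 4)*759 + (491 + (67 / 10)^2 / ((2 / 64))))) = 3472146123 / 725900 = 4783.23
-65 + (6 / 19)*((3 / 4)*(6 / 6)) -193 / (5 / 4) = -41641 / 190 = -219.16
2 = 2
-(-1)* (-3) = -3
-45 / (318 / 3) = -45 / 106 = -0.42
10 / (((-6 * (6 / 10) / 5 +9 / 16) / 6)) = -8000 / 21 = -380.95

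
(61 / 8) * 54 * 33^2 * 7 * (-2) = -12555081 / 2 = -6277540.50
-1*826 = -826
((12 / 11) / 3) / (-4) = -0.09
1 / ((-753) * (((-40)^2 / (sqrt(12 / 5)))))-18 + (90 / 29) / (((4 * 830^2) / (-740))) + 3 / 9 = -21177785 / 1198686-sqrt(15) / 3012000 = -17.67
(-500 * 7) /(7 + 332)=-3500 /339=-10.32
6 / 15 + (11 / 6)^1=67 / 30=2.23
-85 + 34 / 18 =-748 / 9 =-83.11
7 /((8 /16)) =14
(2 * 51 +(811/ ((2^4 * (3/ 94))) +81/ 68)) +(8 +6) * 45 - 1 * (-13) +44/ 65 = 61926227/ 26520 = 2335.08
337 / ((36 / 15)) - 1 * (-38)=2141 / 12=178.42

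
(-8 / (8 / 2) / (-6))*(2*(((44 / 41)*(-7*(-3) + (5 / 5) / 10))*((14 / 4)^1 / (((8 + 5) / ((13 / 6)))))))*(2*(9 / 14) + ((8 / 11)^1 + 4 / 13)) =20.44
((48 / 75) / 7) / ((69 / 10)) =32 / 2415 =0.01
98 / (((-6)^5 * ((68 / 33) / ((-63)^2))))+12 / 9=-74881 / 3264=-22.94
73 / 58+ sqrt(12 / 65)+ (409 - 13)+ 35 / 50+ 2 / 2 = 2 * sqrt(195) / 65+ 57849 / 145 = 399.39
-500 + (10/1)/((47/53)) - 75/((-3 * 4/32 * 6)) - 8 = -65338/141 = -463.39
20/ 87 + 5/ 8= 595/ 696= 0.85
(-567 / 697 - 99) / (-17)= 69570 / 11849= 5.87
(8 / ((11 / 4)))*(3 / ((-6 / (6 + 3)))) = -144 / 11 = -13.09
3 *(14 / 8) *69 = 1449 / 4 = 362.25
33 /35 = 0.94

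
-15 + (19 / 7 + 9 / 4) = -281 / 28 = -10.04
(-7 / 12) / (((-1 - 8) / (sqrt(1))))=7 / 108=0.06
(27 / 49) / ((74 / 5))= 0.04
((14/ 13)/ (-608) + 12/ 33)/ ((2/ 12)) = 47193/ 21736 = 2.17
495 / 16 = 30.94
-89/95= -0.94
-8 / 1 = -8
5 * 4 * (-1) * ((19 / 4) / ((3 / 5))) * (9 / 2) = -712.50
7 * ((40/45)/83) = 56/747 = 0.07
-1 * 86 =-86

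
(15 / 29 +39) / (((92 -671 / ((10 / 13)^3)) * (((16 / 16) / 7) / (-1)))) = 2674000 / 13361141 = 0.20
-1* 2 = -2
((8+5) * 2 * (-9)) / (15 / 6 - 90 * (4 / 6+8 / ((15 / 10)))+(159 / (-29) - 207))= 13572 / 43499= 0.31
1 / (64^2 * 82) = 1 / 335872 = 0.00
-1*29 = -29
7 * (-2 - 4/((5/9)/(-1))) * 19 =3458/5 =691.60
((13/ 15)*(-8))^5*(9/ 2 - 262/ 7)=2804384940032/ 5315625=527573.89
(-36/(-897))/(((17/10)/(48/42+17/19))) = 32520/676039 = 0.05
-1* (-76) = 76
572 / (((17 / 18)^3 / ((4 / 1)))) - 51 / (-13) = 173717571 / 63869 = 2719.90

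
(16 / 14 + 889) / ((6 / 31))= 64387 / 14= 4599.07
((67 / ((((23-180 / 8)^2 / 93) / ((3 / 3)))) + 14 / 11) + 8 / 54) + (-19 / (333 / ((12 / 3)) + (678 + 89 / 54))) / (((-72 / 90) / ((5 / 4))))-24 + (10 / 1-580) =2381633456129 / 97882884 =24331.46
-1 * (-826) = 826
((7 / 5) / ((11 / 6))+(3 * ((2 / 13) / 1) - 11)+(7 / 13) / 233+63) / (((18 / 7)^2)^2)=7096902211 / 5829492240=1.22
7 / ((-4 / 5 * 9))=-35 / 36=-0.97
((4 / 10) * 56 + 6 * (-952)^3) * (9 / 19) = -232956379152 / 95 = -2452172412.13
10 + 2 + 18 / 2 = 21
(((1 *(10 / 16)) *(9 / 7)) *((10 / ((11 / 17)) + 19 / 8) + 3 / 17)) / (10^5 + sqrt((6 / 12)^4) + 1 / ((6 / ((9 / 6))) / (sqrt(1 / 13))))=100051964415 / 691487901870656 - 134685 *sqrt(13) / 4840415313094592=0.00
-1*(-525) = 525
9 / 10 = 0.90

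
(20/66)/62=5/1023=0.00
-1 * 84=-84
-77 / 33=-7 / 3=-2.33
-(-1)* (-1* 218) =-218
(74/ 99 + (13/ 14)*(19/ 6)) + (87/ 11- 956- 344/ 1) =-3571453/ 2772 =-1288.40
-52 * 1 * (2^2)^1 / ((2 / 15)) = -1560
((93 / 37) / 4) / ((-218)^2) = 93 / 7033552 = 0.00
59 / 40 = 1.48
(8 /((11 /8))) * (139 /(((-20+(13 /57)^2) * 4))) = -7225776 /712921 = -10.14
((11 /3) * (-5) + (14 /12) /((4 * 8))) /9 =-1171 /576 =-2.03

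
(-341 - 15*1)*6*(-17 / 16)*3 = 13617 / 2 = 6808.50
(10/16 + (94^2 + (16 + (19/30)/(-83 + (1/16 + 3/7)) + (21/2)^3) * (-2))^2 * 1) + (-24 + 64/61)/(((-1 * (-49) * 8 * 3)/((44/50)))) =5527038137976979905313/131270855713200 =42104076.40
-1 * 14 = -14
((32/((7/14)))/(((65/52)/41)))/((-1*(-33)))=10496/165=63.61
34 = 34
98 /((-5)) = -98 /5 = -19.60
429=429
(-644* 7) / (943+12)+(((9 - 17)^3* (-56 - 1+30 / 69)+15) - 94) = 634298041 / 21965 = 28877.67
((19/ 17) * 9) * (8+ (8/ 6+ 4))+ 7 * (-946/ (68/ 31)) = -98081/ 34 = -2884.74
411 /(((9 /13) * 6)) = 98.94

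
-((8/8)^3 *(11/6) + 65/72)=-197/72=-2.74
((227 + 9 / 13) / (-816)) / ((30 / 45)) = -185 / 442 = -0.42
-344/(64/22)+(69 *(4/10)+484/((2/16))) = 75627/20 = 3781.35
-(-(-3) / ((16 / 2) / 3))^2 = -81 / 64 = -1.27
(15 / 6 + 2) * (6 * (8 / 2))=108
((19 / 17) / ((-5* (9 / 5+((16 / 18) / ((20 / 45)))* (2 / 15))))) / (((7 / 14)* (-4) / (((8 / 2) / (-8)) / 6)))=-19 / 4216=-0.00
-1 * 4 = -4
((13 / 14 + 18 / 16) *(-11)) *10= -6325 / 28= -225.89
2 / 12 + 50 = 301 / 6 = 50.17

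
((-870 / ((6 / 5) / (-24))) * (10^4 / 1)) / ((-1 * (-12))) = 14500000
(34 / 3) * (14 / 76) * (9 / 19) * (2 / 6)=119 / 361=0.33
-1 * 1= -1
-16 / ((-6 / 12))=32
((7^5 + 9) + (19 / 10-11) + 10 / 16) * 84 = 14118321 / 10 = 1411832.10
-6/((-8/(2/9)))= 1/6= 0.17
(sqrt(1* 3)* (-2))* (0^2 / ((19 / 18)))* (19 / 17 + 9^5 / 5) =0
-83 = -83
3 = 3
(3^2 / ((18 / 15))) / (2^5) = 15 / 64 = 0.23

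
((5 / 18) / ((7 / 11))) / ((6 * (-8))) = -55 / 6048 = -0.01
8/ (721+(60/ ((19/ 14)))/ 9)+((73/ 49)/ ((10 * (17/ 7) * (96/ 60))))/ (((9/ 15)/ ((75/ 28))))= 57410771/ 315127232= 0.18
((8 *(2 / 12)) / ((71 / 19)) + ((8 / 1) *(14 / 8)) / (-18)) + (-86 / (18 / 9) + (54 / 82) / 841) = -956692573 / 22033359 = -43.42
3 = 3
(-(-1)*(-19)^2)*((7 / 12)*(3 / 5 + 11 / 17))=133931 / 510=262.61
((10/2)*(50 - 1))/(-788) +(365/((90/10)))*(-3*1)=-288355/2364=-121.98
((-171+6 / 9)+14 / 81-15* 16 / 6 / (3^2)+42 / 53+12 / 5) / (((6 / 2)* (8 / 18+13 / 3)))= -3679369 / 307665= -11.96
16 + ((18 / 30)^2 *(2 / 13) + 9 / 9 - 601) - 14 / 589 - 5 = -112743273 / 191425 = -588.97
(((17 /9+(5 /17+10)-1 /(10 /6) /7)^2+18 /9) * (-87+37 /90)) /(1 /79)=-2618919249482117 /2580842250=-1014753.71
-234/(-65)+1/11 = 203/55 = 3.69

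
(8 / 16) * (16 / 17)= 8 / 17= 0.47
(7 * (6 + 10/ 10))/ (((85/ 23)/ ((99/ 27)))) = 12397/ 255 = 48.62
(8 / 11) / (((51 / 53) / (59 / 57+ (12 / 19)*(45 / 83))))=145432 / 139689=1.04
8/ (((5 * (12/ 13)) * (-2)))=-13/ 15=-0.87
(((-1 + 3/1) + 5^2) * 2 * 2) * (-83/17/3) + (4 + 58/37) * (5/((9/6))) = -296648/1887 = -157.21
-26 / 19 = -1.37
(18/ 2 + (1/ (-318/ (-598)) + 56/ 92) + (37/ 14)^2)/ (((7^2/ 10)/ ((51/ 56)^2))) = 57402201615/ 18357008768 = 3.13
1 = 1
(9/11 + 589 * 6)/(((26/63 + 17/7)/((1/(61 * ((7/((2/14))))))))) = 349947/840763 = 0.42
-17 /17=-1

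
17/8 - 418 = -3327/8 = -415.88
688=688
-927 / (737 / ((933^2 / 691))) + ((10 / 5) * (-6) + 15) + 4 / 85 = -68458280602 / 43287695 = -1581.47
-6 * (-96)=576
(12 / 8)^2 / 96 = 3 / 128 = 0.02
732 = 732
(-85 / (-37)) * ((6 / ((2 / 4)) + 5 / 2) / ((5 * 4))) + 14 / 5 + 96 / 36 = 31667 / 4440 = 7.13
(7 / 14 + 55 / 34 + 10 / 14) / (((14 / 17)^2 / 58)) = 166141 / 686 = 242.19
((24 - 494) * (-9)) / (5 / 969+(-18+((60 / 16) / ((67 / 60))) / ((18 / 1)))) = -549248580 / 2312333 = -237.53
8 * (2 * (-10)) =-160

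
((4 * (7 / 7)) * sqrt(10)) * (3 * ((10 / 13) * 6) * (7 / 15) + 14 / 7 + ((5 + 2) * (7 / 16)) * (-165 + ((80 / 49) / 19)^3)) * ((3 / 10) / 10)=-1021155743613 * sqrt(10) / 17127197360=-188.54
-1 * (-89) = 89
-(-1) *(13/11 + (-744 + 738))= -53/11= -4.82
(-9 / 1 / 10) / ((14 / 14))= -9 / 10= -0.90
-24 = -24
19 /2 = 9.50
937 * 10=9370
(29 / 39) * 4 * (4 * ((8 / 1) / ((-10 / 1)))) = -1856 / 195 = -9.52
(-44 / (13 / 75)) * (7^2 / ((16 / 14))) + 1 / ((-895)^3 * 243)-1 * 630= -52150910592729401 / 4529483975250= -11513.65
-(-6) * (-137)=-822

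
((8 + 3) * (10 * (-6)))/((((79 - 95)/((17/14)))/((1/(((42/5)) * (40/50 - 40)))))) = -23375/153664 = -0.15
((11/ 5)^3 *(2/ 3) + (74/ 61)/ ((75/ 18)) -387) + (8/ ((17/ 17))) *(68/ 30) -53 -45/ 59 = -186805899/ 449875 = -415.24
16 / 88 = 2 / 11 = 0.18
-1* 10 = -10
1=1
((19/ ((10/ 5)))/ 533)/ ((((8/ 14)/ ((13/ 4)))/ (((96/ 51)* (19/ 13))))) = 2527/ 9061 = 0.28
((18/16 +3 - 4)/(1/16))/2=1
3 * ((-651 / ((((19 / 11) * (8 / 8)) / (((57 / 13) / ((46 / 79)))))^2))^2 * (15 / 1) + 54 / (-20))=4404621754118115372177 / 639403104080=6888646185.81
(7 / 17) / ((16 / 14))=49 / 136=0.36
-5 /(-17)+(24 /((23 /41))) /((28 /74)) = 310273 /2737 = 113.36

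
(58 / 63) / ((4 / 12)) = 58 / 21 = 2.76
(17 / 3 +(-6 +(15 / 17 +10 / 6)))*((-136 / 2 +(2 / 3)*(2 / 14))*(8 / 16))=-80569 / 1071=-75.23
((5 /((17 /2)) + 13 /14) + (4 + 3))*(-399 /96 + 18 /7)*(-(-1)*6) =-2158755 /26656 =-80.99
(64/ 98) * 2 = 64/ 49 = 1.31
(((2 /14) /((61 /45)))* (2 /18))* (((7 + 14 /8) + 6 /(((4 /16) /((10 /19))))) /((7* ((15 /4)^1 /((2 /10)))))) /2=325 /340746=0.00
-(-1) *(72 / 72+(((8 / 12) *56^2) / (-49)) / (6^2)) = -0.19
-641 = -641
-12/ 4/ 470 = -3/ 470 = -0.01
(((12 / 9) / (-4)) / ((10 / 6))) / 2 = -1 / 10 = -0.10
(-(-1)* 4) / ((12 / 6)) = 2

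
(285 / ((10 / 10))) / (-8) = -285 / 8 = -35.62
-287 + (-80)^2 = 6113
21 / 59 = 0.36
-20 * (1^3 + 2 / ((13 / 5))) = -460 / 13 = -35.38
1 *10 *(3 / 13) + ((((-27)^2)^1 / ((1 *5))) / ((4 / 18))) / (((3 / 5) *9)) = 123.81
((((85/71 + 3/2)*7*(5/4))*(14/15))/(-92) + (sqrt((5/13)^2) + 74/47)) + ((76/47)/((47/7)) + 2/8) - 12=-22035724343/2250953328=-9.79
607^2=368449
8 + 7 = 15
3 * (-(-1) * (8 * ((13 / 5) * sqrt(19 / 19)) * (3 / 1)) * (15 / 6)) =468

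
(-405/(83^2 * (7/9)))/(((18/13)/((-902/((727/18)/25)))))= 30.48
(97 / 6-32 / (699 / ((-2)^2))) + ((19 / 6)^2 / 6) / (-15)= 11982187 / 754920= 15.87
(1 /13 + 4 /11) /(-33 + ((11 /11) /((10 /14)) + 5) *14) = 315 /40469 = 0.01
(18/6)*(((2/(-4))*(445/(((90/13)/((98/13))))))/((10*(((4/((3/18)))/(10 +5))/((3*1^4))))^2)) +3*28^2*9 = 10824933/512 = 21142.45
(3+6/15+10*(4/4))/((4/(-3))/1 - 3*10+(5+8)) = -201/275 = -0.73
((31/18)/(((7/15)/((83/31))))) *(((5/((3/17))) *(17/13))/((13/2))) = 599675/10647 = 56.32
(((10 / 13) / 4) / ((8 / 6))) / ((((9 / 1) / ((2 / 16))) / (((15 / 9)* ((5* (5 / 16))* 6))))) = 625 / 19968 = 0.03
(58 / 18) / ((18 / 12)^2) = 116 / 81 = 1.43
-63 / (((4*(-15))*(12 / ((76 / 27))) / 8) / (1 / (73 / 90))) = 532 / 219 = 2.43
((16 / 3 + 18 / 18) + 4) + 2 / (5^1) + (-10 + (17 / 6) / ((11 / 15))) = 1517 / 330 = 4.60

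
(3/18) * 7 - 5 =-23/6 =-3.83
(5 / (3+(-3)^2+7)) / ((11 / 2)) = 10 / 209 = 0.05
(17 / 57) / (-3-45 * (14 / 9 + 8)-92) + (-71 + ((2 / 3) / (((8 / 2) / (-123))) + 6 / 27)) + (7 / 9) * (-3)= -1867553 / 19950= -93.61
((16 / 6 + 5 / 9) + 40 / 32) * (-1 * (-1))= 161 / 36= 4.47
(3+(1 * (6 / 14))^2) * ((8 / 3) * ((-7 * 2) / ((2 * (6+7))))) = -32 / 7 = -4.57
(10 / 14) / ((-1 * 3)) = -5 / 21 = -0.24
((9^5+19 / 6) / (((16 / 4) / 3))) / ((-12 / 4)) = -354313 / 24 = -14763.04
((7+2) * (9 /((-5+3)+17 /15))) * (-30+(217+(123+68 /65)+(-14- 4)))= -4628664 /169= -27388.54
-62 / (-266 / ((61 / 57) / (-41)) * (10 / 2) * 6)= -0.00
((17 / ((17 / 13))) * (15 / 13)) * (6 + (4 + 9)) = 285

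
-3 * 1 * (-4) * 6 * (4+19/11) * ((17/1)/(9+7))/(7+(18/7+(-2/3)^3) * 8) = 1821771/104786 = 17.39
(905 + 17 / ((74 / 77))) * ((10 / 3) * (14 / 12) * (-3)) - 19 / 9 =-7170701 / 666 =-10766.82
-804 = -804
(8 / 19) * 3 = 24 / 19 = 1.26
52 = 52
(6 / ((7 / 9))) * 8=432 / 7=61.71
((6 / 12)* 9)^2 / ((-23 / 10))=-405 / 46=-8.80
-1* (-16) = 16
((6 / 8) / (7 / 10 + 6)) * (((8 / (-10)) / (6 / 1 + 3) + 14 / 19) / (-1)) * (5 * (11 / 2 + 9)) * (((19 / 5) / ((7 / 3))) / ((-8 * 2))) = 8033 / 15008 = 0.54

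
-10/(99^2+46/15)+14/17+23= 59557155/2500037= 23.82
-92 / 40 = -23 / 10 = -2.30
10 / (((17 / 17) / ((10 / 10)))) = 10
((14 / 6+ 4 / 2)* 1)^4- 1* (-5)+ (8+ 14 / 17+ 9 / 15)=2526991 / 6885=367.03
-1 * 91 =-91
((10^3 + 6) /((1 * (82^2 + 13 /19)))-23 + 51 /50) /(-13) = 139462431 /83049850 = 1.68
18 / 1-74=-56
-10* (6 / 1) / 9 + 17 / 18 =-103 / 18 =-5.72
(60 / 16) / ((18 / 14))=35 / 12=2.92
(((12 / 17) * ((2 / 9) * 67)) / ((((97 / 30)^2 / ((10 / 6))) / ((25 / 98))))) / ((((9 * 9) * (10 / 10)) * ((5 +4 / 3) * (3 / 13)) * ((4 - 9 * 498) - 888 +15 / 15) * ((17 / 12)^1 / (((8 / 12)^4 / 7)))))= -557440000 / 41585079615710967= -0.00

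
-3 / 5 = -0.60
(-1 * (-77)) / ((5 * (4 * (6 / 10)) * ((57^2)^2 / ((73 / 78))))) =5621 / 9880416936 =0.00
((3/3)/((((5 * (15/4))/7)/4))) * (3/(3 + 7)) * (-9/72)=-7/125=-0.06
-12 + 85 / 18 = -131 / 18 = -7.28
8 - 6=2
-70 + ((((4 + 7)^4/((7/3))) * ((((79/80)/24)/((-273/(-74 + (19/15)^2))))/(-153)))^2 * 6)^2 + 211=181314680282594467478503792887547921/1272888520456722333696000000000000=142.44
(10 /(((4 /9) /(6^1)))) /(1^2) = 135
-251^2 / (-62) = 63001 / 62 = 1016.15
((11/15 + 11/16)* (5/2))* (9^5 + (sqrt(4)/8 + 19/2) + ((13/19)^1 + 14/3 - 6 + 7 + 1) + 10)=4593048691/21888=209843.23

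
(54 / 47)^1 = 54 / 47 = 1.15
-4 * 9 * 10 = -360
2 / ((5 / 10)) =4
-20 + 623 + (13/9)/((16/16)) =5440/9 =604.44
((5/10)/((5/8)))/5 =4/25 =0.16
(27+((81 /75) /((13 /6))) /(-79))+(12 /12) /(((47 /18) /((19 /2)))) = 36964386 /1206725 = 30.63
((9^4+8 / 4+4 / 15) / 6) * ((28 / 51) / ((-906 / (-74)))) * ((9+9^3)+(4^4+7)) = 51047578582 / 1039635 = 49101.44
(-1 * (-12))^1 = 12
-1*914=-914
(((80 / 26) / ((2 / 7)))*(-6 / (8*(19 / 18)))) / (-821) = 1890 / 202787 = 0.01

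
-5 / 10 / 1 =-1 / 2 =-0.50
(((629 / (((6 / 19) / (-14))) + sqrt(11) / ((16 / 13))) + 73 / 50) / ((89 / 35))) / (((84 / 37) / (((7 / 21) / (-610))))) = 2.64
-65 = -65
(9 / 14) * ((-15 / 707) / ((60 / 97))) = -873 / 39592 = -0.02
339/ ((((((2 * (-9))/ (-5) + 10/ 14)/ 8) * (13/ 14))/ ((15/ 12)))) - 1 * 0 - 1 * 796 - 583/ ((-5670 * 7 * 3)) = 11735731069/ 233734410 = 50.21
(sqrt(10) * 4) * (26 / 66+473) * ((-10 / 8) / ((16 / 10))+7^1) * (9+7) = 595807.23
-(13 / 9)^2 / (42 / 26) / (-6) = 2197 / 10206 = 0.22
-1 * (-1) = 1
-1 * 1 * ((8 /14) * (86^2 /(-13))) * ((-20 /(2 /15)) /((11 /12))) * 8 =-426009600 /1001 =-425584.02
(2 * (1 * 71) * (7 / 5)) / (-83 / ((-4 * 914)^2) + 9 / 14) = 93002965888 / 300739655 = 309.25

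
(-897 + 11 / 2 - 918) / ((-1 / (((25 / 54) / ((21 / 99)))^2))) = 39098125 / 4536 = 8619.52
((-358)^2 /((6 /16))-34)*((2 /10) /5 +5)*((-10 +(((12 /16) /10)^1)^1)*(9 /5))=-7692458193 /250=-30769832.77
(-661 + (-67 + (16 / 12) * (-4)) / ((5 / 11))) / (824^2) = -6151 / 5092320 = -0.00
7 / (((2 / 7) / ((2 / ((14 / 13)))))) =91 / 2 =45.50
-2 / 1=-2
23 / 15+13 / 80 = 407 / 240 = 1.70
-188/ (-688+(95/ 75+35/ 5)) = 705/ 2549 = 0.28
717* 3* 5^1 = 10755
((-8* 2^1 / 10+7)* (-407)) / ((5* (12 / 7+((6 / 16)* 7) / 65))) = -2666664 / 10645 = -250.51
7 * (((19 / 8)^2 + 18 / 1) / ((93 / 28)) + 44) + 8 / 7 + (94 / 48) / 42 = 5609215 / 15624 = 359.01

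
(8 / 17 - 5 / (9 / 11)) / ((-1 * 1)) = 5.64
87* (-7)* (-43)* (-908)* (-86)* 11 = 22493795016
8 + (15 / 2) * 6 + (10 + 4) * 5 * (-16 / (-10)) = 165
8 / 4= 2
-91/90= -1.01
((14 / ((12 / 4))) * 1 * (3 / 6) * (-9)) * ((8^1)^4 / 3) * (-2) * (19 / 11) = 1089536 / 11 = 99048.73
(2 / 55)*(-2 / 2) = -2 / 55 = -0.04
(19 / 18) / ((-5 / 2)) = -19 / 45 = -0.42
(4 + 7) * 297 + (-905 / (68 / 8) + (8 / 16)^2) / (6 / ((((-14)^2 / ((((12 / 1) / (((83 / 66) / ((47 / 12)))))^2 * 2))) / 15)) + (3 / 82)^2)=161700479072637748 / 49496350686273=3266.92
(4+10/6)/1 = 5.67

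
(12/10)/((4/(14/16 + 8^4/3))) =32789/80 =409.86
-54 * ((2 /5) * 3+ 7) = -2214 /5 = -442.80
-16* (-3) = 48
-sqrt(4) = -2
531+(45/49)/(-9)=26014/49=530.90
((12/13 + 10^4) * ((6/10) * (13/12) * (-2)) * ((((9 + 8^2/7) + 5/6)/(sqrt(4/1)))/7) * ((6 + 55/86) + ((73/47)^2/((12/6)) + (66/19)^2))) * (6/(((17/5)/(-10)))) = 176877584162006450/28563825731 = 6192363.23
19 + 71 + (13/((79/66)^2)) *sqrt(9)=731574/6241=117.22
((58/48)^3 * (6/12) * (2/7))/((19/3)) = 24389/612864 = 0.04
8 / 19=0.42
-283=-283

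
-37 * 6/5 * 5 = -222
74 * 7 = 518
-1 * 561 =-561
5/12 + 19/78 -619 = -96461/156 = -618.34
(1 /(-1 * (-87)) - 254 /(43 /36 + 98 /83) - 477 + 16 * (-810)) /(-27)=501.63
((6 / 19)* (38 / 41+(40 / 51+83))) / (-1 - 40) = -354262 / 542963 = -0.65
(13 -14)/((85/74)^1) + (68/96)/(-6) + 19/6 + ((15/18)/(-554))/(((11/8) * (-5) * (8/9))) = 81239153/37295280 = 2.18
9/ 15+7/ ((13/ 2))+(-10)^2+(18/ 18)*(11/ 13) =6664/ 65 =102.52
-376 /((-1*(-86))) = -188 /43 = -4.37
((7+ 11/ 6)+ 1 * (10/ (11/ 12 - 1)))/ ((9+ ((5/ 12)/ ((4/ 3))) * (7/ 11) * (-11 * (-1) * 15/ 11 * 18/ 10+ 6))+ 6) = -232/ 45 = -5.16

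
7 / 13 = 0.54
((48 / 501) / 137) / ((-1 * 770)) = -8 / 8808415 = -0.00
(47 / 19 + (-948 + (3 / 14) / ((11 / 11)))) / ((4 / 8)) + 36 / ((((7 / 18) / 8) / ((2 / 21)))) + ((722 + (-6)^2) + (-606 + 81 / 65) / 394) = -25359995169 / 23842910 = -1063.63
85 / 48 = 1.77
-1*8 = -8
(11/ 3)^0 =1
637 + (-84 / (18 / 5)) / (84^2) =963139 / 1512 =637.00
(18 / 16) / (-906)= -3 / 2416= -0.00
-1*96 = -96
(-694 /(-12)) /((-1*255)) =-0.23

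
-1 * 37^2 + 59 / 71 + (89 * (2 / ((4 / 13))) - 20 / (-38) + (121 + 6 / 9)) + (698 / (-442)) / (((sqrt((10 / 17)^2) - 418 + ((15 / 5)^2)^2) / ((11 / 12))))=-42280091557 / 63343644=-667.47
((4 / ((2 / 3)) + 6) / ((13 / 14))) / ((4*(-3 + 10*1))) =6 / 13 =0.46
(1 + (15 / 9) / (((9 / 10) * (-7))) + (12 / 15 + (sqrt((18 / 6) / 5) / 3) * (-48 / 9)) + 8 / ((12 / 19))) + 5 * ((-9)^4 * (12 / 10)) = 37214291 / 945 - 16 * sqrt(15) / 45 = 39378.83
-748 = -748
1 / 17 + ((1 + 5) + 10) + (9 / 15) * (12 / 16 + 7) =7041 / 340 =20.71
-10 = -10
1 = 1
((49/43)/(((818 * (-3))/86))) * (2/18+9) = -4018/11043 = -0.36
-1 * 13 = -13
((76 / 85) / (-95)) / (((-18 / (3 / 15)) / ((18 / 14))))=2 / 14875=0.00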